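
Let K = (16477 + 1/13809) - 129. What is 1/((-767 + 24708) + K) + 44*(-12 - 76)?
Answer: -2154190291535/556350802 ≈ -3872.0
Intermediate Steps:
K = 225749533/13809 (K = (16477 + 1/13809) - 129 = 227530894/13809 - 129 = 225749533/13809 ≈ 16348.)
1/((-767 + 24708) + K) + 44*(-12 - 76) = 1/((-767 + 24708) + 225749533/13809) + 44*(-12 - 76) = 1/(23941 + 225749533/13809) + 44*(-88) = 1/(556350802/13809) - 3872 = 13809/556350802 - 3872 = -2154190291535/556350802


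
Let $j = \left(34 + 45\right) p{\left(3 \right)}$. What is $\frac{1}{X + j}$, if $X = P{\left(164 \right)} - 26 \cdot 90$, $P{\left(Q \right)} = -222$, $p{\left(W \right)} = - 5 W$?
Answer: $- \frac{1}{3747} \approx -0.00026688$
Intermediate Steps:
$j = -1185$ ($j = \left(34 + 45\right) \left(\left(-5\right) 3\right) = 79 \left(-15\right) = -1185$)
$X = -2562$ ($X = -222 - 26 \cdot 90 = -222 - 2340 = -2562$)
$\frac{1}{X + j} = \frac{1}{-2562 - 1185} = \frac{1}{-3747} = - \frac{1}{3747}$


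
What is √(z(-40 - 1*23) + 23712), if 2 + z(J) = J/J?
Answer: √23711 ≈ 153.98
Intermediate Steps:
z(J) = -1 (z(J) = -2 + J/J = -2 + 1 = -1)
√(z(-40 - 1*23) + 23712) = √(-1 + 23712) = √23711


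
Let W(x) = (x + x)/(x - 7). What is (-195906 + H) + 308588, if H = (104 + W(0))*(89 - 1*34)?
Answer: 118402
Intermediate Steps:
W(x) = 2*x/(-7 + x) (W(x) = (2*x)/(-7 + x) = 2*x/(-7 + x))
H = 5720 (H = (104 + 2*0/(-7 + 0))*(89 - 1*34) = (104 + 2*0/(-7))*(89 - 34) = (104 + 2*0*(-1/7))*55 = (104 + 0)*55 = 104*55 = 5720)
(-195906 + H) + 308588 = (-195906 + 5720) + 308588 = -190186 + 308588 = 118402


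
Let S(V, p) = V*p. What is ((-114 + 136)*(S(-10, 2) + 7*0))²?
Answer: 193600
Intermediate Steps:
((-114 + 136)*(S(-10, 2) + 7*0))² = ((-114 + 136)*(-10*2 + 7*0))² = (22*(-20 + 0))² = (22*(-20))² = (-440)² = 193600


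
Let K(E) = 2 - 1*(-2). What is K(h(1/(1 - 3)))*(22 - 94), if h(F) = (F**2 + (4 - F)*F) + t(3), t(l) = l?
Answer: -288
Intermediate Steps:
h(F) = 3 + F**2 + F*(4 - F) (h(F) = (F**2 + (4 - F)*F) + 3 = (F**2 + F*(4 - F)) + 3 = 3 + F**2 + F*(4 - F))
K(E) = 4 (K(E) = 2 + 2 = 4)
K(h(1/(1 - 3)))*(22 - 94) = 4*(22 - 94) = 4*(-72) = -288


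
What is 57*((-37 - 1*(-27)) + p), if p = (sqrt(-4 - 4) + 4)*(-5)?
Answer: -1710 - 570*I*sqrt(2) ≈ -1710.0 - 806.1*I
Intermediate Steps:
p = -20 - 10*I*sqrt(2) (p = (sqrt(-8) + 4)*(-5) = (2*I*sqrt(2) + 4)*(-5) = (4 + 2*I*sqrt(2))*(-5) = -20 - 10*I*sqrt(2) ≈ -20.0 - 14.142*I)
57*((-37 - 1*(-27)) + p) = 57*((-37 - 1*(-27)) + (-20 - 10*I*sqrt(2))) = 57*((-37 + 27) + (-20 - 10*I*sqrt(2))) = 57*(-10 + (-20 - 10*I*sqrt(2))) = 57*(-30 - 10*I*sqrt(2)) = -1710 - 570*I*sqrt(2)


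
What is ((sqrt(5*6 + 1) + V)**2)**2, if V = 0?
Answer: 961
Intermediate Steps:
((sqrt(5*6 + 1) + V)**2)**2 = ((sqrt(5*6 + 1) + 0)**2)**2 = ((sqrt(30 + 1) + 0)**2)**2 = ((sqrt(31) + 0)**2)**2 = ((sqrt(31))**2)**2 = 31**2 = 961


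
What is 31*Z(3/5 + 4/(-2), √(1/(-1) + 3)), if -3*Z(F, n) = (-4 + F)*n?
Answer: 279*√2/5 ≈ 78.913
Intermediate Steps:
Z(F, n) = -n*(-4 + F)/3 (Z(F, n) = -(-4 + F)*n/3 = -n*(-4 + F)/3)
31*Z(3/5 + 4/(-2), √(1/(-1) + 3)) = 31*(√(1/(-1) + 3)*(4 - (3/5 + 4/(-2)))/3) = 31*(√(-1 + 3)*(4 - (3*(⅕) + 4*(-½)))/3) = 31*(√2*(4 - (⅗ - 2))/3) = 31*(√2*(4 - 1*(-7/5))/3) = 31*(√2*(4 + 7/5)/3) = 31*((⅓)*√2*(27/5)) = 31*(9*√2/5) = 279*√2/5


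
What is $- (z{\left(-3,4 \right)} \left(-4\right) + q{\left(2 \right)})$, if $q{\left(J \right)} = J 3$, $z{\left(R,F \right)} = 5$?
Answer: $14$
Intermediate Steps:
$q{\left(J \right)} = 3 J$
$- (z{\left(-3,4 \right)} \left(-4\right) + q{\left(2 \right)}) = - (5 \left(-4\right) + 3 \cdot 2) = - (-20 + 6) = \left(-1\right) \left(-14\right) = 14$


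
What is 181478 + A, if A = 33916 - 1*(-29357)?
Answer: 244751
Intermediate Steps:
A = 63273 (A = 33916 + 29357 = 63273)
181478 + A = 181478 + 63273 = 244751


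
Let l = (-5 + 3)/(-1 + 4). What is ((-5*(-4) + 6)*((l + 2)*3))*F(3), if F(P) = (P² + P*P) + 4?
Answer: 2288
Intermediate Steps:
l = -⅔ (l = -2/3 = -2*⅓ = -⅔ ≈ -0.66667)
F(P) = 4 + 2*P² (F(P) = (P² + P²) + 4 = 2*P² + 4 = 4 + 2*P²)
((-5*(-4) + 6)*((l + 2)*3))*F(3) = ((-5*(-4) + 6)*((-⅔ + 2)*3))*(4 + 2*3²) = ((20 + 6)*((4/3)*3))*(4 + 2*9) = (26*4)*(4 + 18) = 104*22 = 2288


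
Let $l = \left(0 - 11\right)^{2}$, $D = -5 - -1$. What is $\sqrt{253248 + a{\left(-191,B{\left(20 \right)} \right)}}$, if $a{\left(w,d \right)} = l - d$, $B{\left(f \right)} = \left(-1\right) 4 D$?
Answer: $\sqrt{253353} \approx 503.34$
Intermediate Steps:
$D = -4$ ($D = -5 + 1 = -4$)
$l = 121$ ($l = \left(-11\right)^{2} = 121$)
$B{\left(f \right)} = 16$ ($B{\left(f \right)} = \left(-1\right) 4 \left(-4\right) = \left(-4\right) \left(-4\right) = 16$)
$a{\left(w,d \right)} = 121 - d$
$\sqrt{253248 + a{\left(-191,B{\left(20 \right)} \right)}} = \sqrt{253248 + \left(121 - 16\right)} = \sqrt{253248 + 105} = \sqrt{253353}$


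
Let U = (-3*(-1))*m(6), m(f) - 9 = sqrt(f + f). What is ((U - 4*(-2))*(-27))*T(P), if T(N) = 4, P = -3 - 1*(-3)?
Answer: -3780 - 648*sqrt(3) ≈ -4902.4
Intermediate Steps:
m(f) = 9 + sqrt(2)*sqrt(f) (m(f) = 9 + sqrt(f + f) = 9 + sqrt(2*f) = 9 + sqrt(2)*sqrt(f))
P = 0 (P = -3 + 3 = 0)
U = 27 + 6*sqrt(3) (U = (-3*(-1))*(9 + sqrt(2)*sqrt(6)) = 3*(9 + 2*sqrt(3)) = 27 + 6*sqrt(3) ≈ 37.392)
((U - 4*(-2))*(-27))*T(P) = (((27 + 6*sqrt(3)) - 4*(-2))*(-27))*4 = (((27 + 6*sqrt(3)) + 8)*(-27))*4 = ((35 + 6*sqrt(3))*(-27))*4 = (-945 - 162*sqrt(3))*4 = -3780 - 648*sqrt(3)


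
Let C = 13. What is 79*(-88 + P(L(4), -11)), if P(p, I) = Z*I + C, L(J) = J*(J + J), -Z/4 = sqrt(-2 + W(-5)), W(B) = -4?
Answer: -5925 + 3476*I*sqrt(6) ≈ -5925.0 + 8514.4*I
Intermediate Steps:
Z = -4*I*sqrt(6) (Z = -4*sqrt(-2 - 4) = -4*I*sqrt(6) ≈ -9.798*I)
L(J) = 2*J**2 (L(J) = J*(2*J) = 2*J**2)
P(p, I) = 13 - 4*I*I*sqrt(6) (P(p, I) = (-4*I*sqrt(6))*I + 13 = -4*I*I*sqrt(6) + 13 = 13 - 4*I*I*sqrt(6))
79*(-88 + P(L(4), -11)) = 79*(-88 + (13 - 4*I*(-11)*sqrt(6))) = 79*(-88 + (13 + 44*I*sqrt(6))) = 79*(-75 + 44*I*sqrt(6)) = -5925 + 3476*I*sqrt(6)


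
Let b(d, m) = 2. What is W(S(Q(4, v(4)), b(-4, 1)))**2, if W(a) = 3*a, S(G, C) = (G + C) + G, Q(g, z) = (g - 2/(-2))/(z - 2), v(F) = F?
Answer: 441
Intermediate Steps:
Q(g, z) = (1 + g)/(-2 + z) (Q(g, z) = (g - 2*(-1/2))/(-2 + z) = (g + 1)/(-2 + z) = (1 + g)/(-2 + z))
S(G, C) = C + 2*G (S(G, C) = (C + G) + G = C + 2*G)
W(S(Q(4, v(4)), b(-4, 1)))**2 = (3*(2 + 2*((1 + 4)/(-2 + 4))))**2 = (3*(2 + 2*(5/2)))**2 = (3*(2 + 5))**2 = (3*7)**2 = 21**2 = 441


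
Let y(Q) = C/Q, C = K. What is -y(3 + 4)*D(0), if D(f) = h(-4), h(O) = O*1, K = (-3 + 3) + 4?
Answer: 16/7 ≈ 2.2857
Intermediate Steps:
K = 4 (K = 0 + 4 = 4)
h(O) = O
D(f) = -4
C = 4
y(Q) = 4/Q
-y(3 + 4)*D(0) = -4/(3 + 4)*(-4) = -4/7*(-4) = -4*(1/7)*(-4) = -4*(-4)/7 = -1*(-16/7) = 16/7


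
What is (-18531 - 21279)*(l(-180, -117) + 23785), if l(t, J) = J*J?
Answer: -1491839940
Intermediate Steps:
l(t, J) = J²
(-18531 - 21279)*(l(-180, -117) + 23785) = (-18531 - 21279)*((-117)² + 23785) = -39810*(13689 + 23785) = -39810*37474 = -1491839940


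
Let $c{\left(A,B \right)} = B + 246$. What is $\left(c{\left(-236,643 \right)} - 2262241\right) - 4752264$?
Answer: $-7013616$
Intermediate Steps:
$c{\left(A,B \right)} = 246 + B$
$\left(c{\left(-236,643 \right)} - 2262241\right) - 4752264 = \left(\left(246 + 643\right) - 2262241\right) - 4752264 = \left(889 - 2262241\right) - 4752264 = -2261352 - 4752264 = -7013616$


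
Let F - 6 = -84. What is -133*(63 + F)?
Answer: 1995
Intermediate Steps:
F = -78 (F = 6 - 84 = -78)
-133*(63 + F) = -133*(63 - 78) = -133*(-15) = 1995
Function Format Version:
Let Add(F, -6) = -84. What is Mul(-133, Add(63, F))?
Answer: 1995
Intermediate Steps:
F = -78 (F = Add(6, -84) = -78)
Mul(-133, Add(63, F)) = Mul(-133, Add(63, -78)) = Mul(-133, -15) = 1995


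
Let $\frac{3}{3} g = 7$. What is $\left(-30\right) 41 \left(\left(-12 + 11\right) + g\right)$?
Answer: $-7380$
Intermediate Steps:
$g = 7$
$\left(-30\right) 41 \left(\left(-12 + 11\right) + g\right) = \left(-30\right) 41 \left(\left(-12 + 11\right) + 7\right) = - 1230 \left(-1 + 7\right) = \left(-1230\right) 6 = -7380$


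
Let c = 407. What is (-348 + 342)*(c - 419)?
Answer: 72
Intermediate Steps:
(-348 + 342)*(c - 419) = (-348 + 342)*(407 - 419) = -6*(-12) = 72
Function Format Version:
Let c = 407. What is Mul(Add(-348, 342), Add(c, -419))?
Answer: 72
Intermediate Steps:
Mul(Add(-348, 342), Add(c, -419)) = Mul(Add(-348, 342), Add(407, -419)) = Mul(-6, -12) = 72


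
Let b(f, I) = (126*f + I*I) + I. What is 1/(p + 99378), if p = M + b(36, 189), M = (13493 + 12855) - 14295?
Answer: 1/151877 ≈ 6.5843e-6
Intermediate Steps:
b(f, I) = I + I**2 + 126*f (b(f, I) = (126*f + I**2) + I = (I**2 + 126*f) + I = I + I**2 + 126*f)
M = 12053 (M = 26348 - 14295 = 12053)
p = 52499 (p = 12053 + (189 + 189**2 + 126*36) = 12053 + (189 + 35721 + 4536) = 12053 + 40446 = 52499)
1/(p + 99378) = 1/(52499 + 99378) = 1/151877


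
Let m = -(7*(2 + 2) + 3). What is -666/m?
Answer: 666/31 ≈ 21.484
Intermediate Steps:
m = -31 (m = -(7*4 + 3) = -(28 + 3) = -1*31 = -31)
-666/m = -666/(-31) = -666*(-1/31) = 666/31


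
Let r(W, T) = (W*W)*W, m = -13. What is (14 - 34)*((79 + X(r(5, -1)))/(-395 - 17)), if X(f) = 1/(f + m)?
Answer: 44245/11536 ≈ 3.8354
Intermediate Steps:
r(W, T) = W³ (r(W, T) = W²*W = W³)
X(f) = 1/(-13 + f) (X(f) = 1/(f - 13) = 1/(-13 + f))
(14 - 34)*((79 + X(r(5, -1)))/(-395 - 17)) = (14 - 34)*((79 + 1/(-13 + 5³))/(-395 - 17)) = -20*(79 + 1/(-13 + 125))/(-412) = -20*(79 + 1/112)*(-1)/412 = -44245*(-1)/(28*412) = -20*(-8849/46144) = 44245/11536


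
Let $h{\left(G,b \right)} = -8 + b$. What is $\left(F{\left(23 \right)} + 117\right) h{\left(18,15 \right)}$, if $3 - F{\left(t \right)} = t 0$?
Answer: $840$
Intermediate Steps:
$F{\left(t \right)} = 3$ ($F{\left(t \right)} = 3 - t 0 = 3 - 0 = 3 + 0 = 3$)
$\left(F{\left(23 \right)} + 117\right) h{\left(18,15 \right)} = \left(3 + 117\right) \left(-8 + 15\right) = 120 \cdot 7 = 840$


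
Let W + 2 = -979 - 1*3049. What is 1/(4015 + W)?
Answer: -1/15 ≈ -0.066667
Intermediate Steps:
W = -4030 (W = -2 + (-979 - 1*3049) = -2 + (-979 - 3049) = -2 - 4028 = -4030)
1/(4015 + W) = 1/(4015 - 4030) = 1/(-15) = -1/15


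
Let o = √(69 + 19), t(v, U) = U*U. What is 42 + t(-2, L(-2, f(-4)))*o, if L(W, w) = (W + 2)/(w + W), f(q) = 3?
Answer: 42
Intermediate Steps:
L(W, w) = (2 + W)/(W + w)
t(v, U) = U²
o = 2*√22 (o = √88 = 2*√22 ≈ 9.3808)
42 + t(-2, L(-2, f(-4)))*o = 42 + ((2 - 2)/(-2 + 3))²*(2*√22) = 42 + (0/1)²*(2*√22) = 42 + (1*0)²*(2*√22) = 42 + 0²*(2*√22) = 42 + 0*(2*√22) = 42 + 0 = 42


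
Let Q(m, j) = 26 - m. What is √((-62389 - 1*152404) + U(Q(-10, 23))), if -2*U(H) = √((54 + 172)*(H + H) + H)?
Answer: √(-214793 - 3*√453) ≈ 463.53*I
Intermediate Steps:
U(H) = -√453*√H/2 (U(H) = -√((54 + 172)*(H + H) + H)/2 = -√(226*(2*H) + H)/2 = -√(452*H + H)/2 = -√453*√H/2)
√((-62389 - 1*152404) + U(Q(-10, 23))) = √((-62389 - 1*152404) - √453*√(26 - 1*(-10))/2) = √((-62389 - 152404) - √453*√(26 + 10)/2) = √(-214793 - √453*√36/2) = √(-214793 - ½*√453*6) = √(-214793 - 3*√453)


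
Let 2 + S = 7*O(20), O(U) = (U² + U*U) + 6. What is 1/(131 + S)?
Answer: 1/5771 ≈ 0.00017328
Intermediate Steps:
O(U) = 6 + 2*U² (O(U) = (U² + U²) + 6 = 2*U² + 6 = 6 + 2*U²)
S = 5640 (S = -2 + 7*(6 + 2*20²) = -2 + 7*(6 + 2*400) = -2 + 7*(6 + 800) = -2 + 7*806 = -2 + 5642 = 5640)
1/(131 + S) = 1/(131 + 5640) = 1/5771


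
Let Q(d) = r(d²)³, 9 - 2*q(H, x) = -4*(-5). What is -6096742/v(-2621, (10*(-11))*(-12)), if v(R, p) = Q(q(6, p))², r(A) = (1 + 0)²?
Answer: -6096742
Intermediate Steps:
q(H, x) = -11/2 (q(H, x) = 9/2 - (-2)*(-5) = 9/2 - ½*20 = 9/2 - 10 = -11/2)
r(A) = 1 (r(A) = 1² = 1)
Q(d) = 1 (Q(d) = 1³ = 1)
v(R, p) = 1 (v(R, p) = 1² = 1)
-6096742/v(-2621, (10*(-11))*(-12)) = -6096742/1 = -6096742*1 = -6096742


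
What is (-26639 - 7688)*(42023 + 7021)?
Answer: -1683533388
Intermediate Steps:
(-26639 - 7688)*(42023 + 7021) = -34327*49044 = -1683533388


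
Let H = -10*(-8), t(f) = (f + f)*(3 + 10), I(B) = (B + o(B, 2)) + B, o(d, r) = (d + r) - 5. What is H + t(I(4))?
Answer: 314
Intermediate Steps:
o(d, r) = -5 + d + r
I(B) = -3 + 3*B (I(B) = (B + (-5 + B + 2)) + B = (B + (-3 + B)) + B = (-3 + 2*B) + B = -3 + 3*B)
t(f) = 26*f (t(f) = (2*f)*13 = 26*f)
H = 80
H + t(I(4)) = 80 + 26*(-3 + 3*4) = 80 + 26*(-3 + 12) = 80 + 26*9 = 80 + 234 = 314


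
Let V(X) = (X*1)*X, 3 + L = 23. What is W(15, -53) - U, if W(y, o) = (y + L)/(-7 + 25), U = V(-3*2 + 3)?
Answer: -127/18 ≈ -7.0556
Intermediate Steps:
L = 20 (L = -3 + 23 = 20)
V(X) = X**2 (V(X) = X*X = X**2)
U = 9 (U = (-3*2 + 3)**2 = (-6 + 3)**2 = (-3)**2 = 9)
W(y, o) = 10/9 + y/18 (W(y, o) = (y + 20)/(-7 + 25) = (20 + y)/18 = (20 + y)*(1/18) = 10/9 + y/18)
W(15, -53) - U = (10/9 + (1/18)*15) - 1*9 = (10/9 + 5/6) - 9 = 35/18 - 9 = -127/18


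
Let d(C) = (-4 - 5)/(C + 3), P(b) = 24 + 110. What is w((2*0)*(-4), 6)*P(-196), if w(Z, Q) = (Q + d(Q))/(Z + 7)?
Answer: 670/7 ≈ 95.714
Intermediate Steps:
P(b) = 134
d(C) = -9/(3 + C)
w(Z, Q) = (Q - 9/(3 + Q))/(7 + Z) (w(Z, Q) = (Q - 9/(3 + Q))/(Z + 7) = (Q - 9/(3 + Q))/(7 + Z))
w((2*0)*(-4), 6)*P(-196) = ((-9 + 6*(3 + 6))/((3 + 6)*(7 + (2*0)*(-4))))*134 = ((-9 + 6*9)/(9*(7 + 0*(-4))))*134 = ((-9 + 54)/(9*(7 + 0)))*134 = ((⅑)*45/7)*134 = ((⅑)*(⅐)*45)*134 = (5/7)*134 = 670/7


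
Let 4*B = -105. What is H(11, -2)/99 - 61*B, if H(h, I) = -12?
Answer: 211349/132 ≈ 1601.1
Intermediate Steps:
B = -105/4 (B = (¼)*(-105) = -105/4 ≈ -26.250)
H(11, -2)/99 - 61*B = -12/99 - 61*(-105/4) = -12*1/99 + 6405/4 = -4/33 + 6405/4 = 211349/132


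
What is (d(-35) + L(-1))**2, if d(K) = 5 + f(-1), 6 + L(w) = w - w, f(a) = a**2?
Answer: 0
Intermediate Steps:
L(w) = -6 (L(w) = -6 + (w - w) = -6 + 0 = -6)
d(K) = 6 (d(K) = 5 + (-1)**2 = 5 + 1 = 6)
(d(-35) + L(-1))**2 = (6 - 6)**2 = 0**2 = 0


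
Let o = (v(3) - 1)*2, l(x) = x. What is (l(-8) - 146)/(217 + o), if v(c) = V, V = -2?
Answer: -154/211 ≈ -0.72986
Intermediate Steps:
v(c) = -2
o = -6 (o = (-2 - 1)*2 = -3*2 = -6)
(l(-8) - 146)/(217 + o) = (-8 - 146)/(217 - 6) = -154/211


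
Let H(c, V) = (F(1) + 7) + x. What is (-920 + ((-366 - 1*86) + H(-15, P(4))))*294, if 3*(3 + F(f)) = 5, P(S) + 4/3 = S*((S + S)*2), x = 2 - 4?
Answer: -402290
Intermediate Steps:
x = -2
P(S) = -4/3 + 4*S**2 (P(S) = -4/3 + S*((S + S)*2) = -4/3 + S*((2*S)*2) = -4/3 + S*(4*S) = -4/3 + 4*S**2)
F(f) = -4/3 (F(f) = -3 + (1/3)*5 = -3 + 5/3 = -4/3)
H(c, V) = 11/3 (H(c, V) = (-4/3 + 7) - 2 = 17/3 - 2 = 11/3)
(-920 + ((-366 - 1*86) + H(-15, P(4))))*294 = (-920 + ((-366 - 1*86) + 11/3))*294 = (-920 + ((-366 - 86) + 11/3))*294 = (-920 + (-452 + 11/3))*294 = (-920 - 1345/3)*294 = -4105/3*294 = -402290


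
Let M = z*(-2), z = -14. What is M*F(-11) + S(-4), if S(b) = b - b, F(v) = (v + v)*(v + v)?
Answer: 13552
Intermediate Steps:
F(v) = 4*v² (F(v) = (2*v)*(2*v) = 4*v²)
S(b) = 0
M = 28 (M = -14*(-2) = 28)
M*F(-11) + S(-4) = 28*(4*(-11)²) + 0 = 28*(4*121) + 0 = 28*484 + 0 = 13552 + 0 = 13552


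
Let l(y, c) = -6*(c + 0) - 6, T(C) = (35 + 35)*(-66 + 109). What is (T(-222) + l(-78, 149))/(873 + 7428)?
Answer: 2110/8301 ≈ 0.25419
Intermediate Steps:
T(C) = 3010 (T(C) = 70*43 = 3010)
l(y, c) = -6 - 6*c (l(y, c) = -6*c - 6 = -6 - 6*c)
(T(-222) + l(-78, 149))/(873 + 7428) = (3010 + (-6 - 6*149))/(873 + 7428) = (3010 + (-6 - 894))/8301 = (3010 - 900)*(1/8301) = 2110*(1/8301) = 2110/8301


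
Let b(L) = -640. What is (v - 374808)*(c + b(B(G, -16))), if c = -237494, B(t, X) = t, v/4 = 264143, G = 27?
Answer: -162351188376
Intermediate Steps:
v = 1056572 (v = 4*264143 = 1056572)
(v - 374808)*(c + b(B(G, -16))) = (1056572 - 374808)*(-237494 - 640) = 681764*(-238134) = -162351188376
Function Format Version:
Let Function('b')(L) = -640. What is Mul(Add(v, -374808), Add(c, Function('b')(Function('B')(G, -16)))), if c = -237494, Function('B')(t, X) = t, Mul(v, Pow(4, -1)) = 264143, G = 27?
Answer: -162351188376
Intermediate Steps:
v = 1056572 (v = Mul(4, 264143) = 1056572)
Mul(Add(v, -374808), Add(c, Function('b')(Function('B')(G, -16)))) = Mul(Add(1056572, -374808), Add(-237494, -640)) = Mul(681764, -238134) = -162351188376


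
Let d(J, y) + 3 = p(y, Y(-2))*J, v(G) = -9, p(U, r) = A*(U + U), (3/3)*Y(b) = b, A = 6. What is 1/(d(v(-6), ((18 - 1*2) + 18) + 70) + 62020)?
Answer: 1/50785 ≈ 1.9691e-5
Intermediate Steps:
Y(b) = b
p(U, r) = 12*U (p(U, r) = 6*(U + U) = 6*(2*U) = 12*U)
d(J, y) = -3 + 12*J*y (d(J, y) = -3 + (12*y)*J = -3 + 12*J*y)
1/(d(v(-6), ((18 - 1*2) + 18) + 70) + 62020) = 1/((-3 + 12*(-9)*(((18 - 1*2) + 18) + 70)) + 62020) = 1/((-3 + 12*(-9)*(((18 - 2) + 18) + 70)) + 62020) = 1/((-3 + 12*(-9)*((16 + 18) + 70)) + 62020) = 1/((-3 + 12*(-9)*(34 + 70)) + 62020) = 1/((-3 + 12*(-9)*104) + 62020) = 1/((-3 - 11232) + 62020) = 1/(-11235 + 62020) = 1/50785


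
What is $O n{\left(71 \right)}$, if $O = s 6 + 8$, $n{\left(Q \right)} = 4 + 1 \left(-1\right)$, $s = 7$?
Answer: $150$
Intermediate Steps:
$n{\left(Q \right)} = 3$ ($n{\left(Q \right)} = 4 - 1 = 3$)
$O = 50$ ($O = 7 \cdot 6 + 8 = 42 + 8 = 50$)
$O n{\left(71 \right)} = 50 \cdot 3 = 150$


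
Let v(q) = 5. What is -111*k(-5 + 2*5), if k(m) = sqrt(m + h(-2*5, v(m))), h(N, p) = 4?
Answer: -333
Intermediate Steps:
k(m) = sqrt(4 + m) (k(m) = sqrt(m + 4) = sqrt(4 + m))
-111*k(-5 + 2*5) = -111*sqrt(4 + (-5 + 2*5)) = -111*sqrt(4 + (-5 + 10)) = -111*sqrt(4 + 5) = -111*sqrt(9) = -111*3 = -333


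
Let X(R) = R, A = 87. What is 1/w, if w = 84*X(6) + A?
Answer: 1/591 ≈ 0.0016920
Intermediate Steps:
w = 591 (w = 84*6 + 87 = 504 + 87 = 591)
1/w = 1/591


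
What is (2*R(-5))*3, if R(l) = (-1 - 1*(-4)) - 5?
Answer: -12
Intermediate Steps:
R(l) = -2 (R(l) = (-1 + 4) - 5 = 3 - 5 = -2)
(2*R(-5))*3 = (2*(-2))*3 = -4*3 = -12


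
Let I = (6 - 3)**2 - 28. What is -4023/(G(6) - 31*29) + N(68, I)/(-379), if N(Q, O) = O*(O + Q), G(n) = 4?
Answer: 2357962/339205 ≈ 6.9514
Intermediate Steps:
I = -19 (I = 3**2 - 28 = 9 - 28 = -19)
-4023/(G(6) - 31*29) + N(68, I)/(-379) = -4023/(4 - 31*29) - 19*(-19 + 68)/(-379) = -4023/(4 - 899) - 19*49*(-1/379) = -4023/(-895) - 931*(-1/379) = -4023*(-1/895) + 931/379 = 4023/895 + 931/379 = 2357962/339205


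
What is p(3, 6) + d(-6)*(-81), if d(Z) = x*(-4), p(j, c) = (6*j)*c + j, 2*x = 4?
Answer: 759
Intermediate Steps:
x = 2 (x = (½)*4 = 2)
p(j, c) = j + 6*c*j (p(j, c) = 6*c*j + j = j + 6*c*j)
d(Z) = -8 (d(Z) = 2*(-4) = -8)
p(3, 6) + d(-6)*(-81) = 3*(1 + 6*6) - 8*(-81) = 3*(1 + 36) + 648 = 3*37 + 648 = 111 + 648 = 759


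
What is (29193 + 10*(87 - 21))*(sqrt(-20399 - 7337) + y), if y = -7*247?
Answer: -51615837 + 59706*I*sqrt(6934) ≈ -5.1616e+7 + 4.9718e+6*I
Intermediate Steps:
y = -1729
(29193 + 10*(87 - 21))*(sqrt(-20399 - 7337) + y) = (29193 + 10*(87 - 21))*(sqrt(-20399 - 7337) - 1729) = (29193 + 10*66)*(sqrt(-27736) - 1729) = (29193 + 660)*(2*I*sqrt(6934) - 1729) = 29853*(-1729 + 2*I*sqrt(6934)) = -51615837 + 59706*I*sqrt(6934)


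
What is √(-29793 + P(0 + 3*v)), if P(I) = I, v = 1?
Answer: 3*I*√3310 ≈ 172.6*I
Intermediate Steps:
√(-29793 + P(0 + 3*v)) = √(-29793 + (0 + 3*1)) = √(-29793 + (0 + 3)) = √(-29793 + 3) = √(-29790) = 3*I*√3310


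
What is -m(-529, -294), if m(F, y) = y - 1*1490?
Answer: 1784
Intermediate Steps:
m(F, y) = -1490 + y (m(F, y) = y - 1490 = -1490 + y)
-m(-529, -294) = -(-1490 - 294) = -1*(-1784) = 1784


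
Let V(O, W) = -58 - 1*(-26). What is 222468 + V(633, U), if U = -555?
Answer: 222436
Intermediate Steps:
V(O, W) = -32 (V(O, W) = -58 + 26 = -32)
222468 + V(633, U) = 222468 - 32 = 222436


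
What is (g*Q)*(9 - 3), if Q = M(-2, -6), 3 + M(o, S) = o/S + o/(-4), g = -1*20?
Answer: 260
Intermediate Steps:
g = -20
M(o, S) = -3 - o/4 + o/S (M(o, S) = -3 + (o/S + o/(-4)) = -3 + (o/S + o*(-1/4)) = -3 + (o/S - o/4) = -3 + (-o/4 + o/S) = -3 - o/4 + o/S)
Q = -13/6 (Q = -3 - 1/4*(-2) - 2/(-6) = -3 + 1/2 - 2*(-1/6) = -3 + 1/2 + 1/3 = -13/6 ≈ -2.1667)
(g*Q)*(9 - 3) = (-20*(-13/6))*(9 - 3) = (130/3)*6 = 260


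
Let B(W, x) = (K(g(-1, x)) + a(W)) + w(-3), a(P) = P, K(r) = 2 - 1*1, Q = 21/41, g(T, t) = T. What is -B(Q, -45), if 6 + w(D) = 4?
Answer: 20/41 ≈ 0.48780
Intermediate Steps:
Q = 21/41 (Q = 21*(1/41) = 21/41 ≈ 0.51220)
w(D) = -2 (w(D) = -6 + 4 = -2)
K(r) = 1 (K(r) = 2 - 1 = 1)
B(W, x) = -1 + W (B(W, x) = (1 + W) - 2 = -1 + W)
-B(Q, -45) = -(-1 + 21/41) = -1*(-20/41) = 20/41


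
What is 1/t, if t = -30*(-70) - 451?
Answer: 1/1649 ≈ 0.00060643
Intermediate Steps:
t = 1649 (t = 2100 - 451 = 1649)
1/t = 1/1649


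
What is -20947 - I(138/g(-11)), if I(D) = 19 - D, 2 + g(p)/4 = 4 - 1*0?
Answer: -83795/4 ≈ -20949.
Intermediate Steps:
g(p) = 8 (g(p) = -8 + 4*(4 - 1*0) = -8 + 4*(4 + 0) = -8 + 4*4 = -8 + 16 = 8)
-20947 - I(138/g(-11)) = -20947 - (19 - 138/8) = -20947 - (19 - 1*69/4) = -20947 - (19 - 69/4) = -20947 - 1*7/4 = -20947 - 7/4 = -83795/4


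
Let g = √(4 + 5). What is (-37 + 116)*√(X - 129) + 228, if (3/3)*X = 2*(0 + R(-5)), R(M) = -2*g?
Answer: 228 + 79*I*√141 ≈ 228.0 + 938.07*I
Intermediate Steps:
g = 3 (g = √9 = 3)
R(M) = -6 (R(M) = -2*3 = -6)
X = -12 (X = 2*(0 - 6) = 2*(-6) = -12)
(-37 + 116)*√(X - 129) + 228 = (-37 + 116)*√(-12 - 129) + 228 = 79*√(-141) + 228 = 79*(I*√141) + 228 = 79*I*√141 + 228 = 228 + 79*I*√141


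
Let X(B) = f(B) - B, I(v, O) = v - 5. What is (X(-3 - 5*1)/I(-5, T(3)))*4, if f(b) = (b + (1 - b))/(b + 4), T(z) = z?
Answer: -31/10 ≈ -3.1000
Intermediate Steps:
f(b) = 1/(4 + b)
I(v, O) = -5 + v
X(B) = 1/(4 + B) - B
(X(-3 - 5*1)/I(-5, T(3)))*4 = (((1 - (-3 - 5*1)*(4 + (-3 - 5*1)))/(4 + (-3 - 5*1)))/(-5 - 5))*4 = (((1 - (-3 - 5)*(4 + (-3 - 5)))/(4 + (-3 - 5)))/(-10))*4 = (((1 - 1*(-8)*(4 - 8))/(4 - 8))*(-1/10))*4 = (((1 - 1*(-8)*(-4))/(-4))*(-1/10))*4 = (-(1 - 32)/4*(-1/10))*4 = (-1/4*(-31)*(-1/10))*4 = ((31/4)*(-1/10))*4 = -31/40*4 = -31/10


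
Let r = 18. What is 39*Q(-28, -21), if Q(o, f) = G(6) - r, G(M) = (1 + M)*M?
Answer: 936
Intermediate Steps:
G(M) = M*(1 + M)
Q(o, f) = 24 (Q(o, f) = 6*(1 + 6) - 1*18 = 6*7 - 18 = 42 - 18 = 24)
39*Q(-28, -21) = 39*24 = 936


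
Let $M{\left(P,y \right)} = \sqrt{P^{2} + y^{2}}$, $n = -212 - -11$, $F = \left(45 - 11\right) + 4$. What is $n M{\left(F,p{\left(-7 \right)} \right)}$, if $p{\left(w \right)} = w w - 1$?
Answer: $- 402 \sqrt{937} \approx -12305.0$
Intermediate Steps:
$F = 38$ ($F = 34 + 4 = 38$)
$p{\left(w \right)} = -1 + w^{2}$ ($p{\left(w \right)} = w^{2} - 1 = -1 + w^{2}$)
$n = -201$ ($n = -212 + 11 = -201$)
$n M{\left(F,p{\left(-7 \right)} \right)} = - 201 \sqrt{38^{2} + \left(-1 + \left(-7\right)^{2}\right)^{2}} = - 201 \sqrt{1444 + \left(-1 + 49\right)^{2}} = - 201 \sqrt{1444 + 48^{2}} = - 201 \sqrt{1444 + 2304} = - 201 \sqrt{3748} = - 201 \cdot 2 \sqrt{937} = - 402 \sqrt{937}$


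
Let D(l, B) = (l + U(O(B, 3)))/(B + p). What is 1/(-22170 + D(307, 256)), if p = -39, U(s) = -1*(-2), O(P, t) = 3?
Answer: -217/4810581 ≈ -4.5109e-5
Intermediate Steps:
U(s) = 2
D(l, B) = (2 + l)/(-39 + B) (D(l, B) = (l + 2)/(B - 39) = (2 + l)/(-39 + B))
1/(-22170 + D(307, 256)) = 1/(-22170 + (2 + 307)/(-39 + 256)) = 1/(-22170 + 309/217) = 1/(-4810581/217) = -217/4810581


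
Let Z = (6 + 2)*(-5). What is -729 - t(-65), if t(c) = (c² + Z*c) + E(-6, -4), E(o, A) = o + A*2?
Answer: -7540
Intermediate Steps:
E(o, A) = o + 2*A
Z = -40 (Z = 8*(-5) = -40)
t(c) = -14 + c² - 40*c (t(c) = (c² - 40*c) + (-6 + 2*(-4)) = (c² - 40*c) + (-6 - 8) = (c² - 40*c) - 14 = -14 + c² - 40*c)
-729 - t(-65) = -729 - (-14 + (-65)² - 40*(-65)) = -729 - (-14 + 4225 + 2600) = -729 - 1*6811 = -729 - 6811 = -7540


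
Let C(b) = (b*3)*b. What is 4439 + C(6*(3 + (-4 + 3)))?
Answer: 4871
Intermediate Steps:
C(b) = 3*b² (C(b) = (3*b)*b = 3*b²)
4439 + C(6*(3 + (-4 + 3))) = 4439 + 3*(6*(3 + (-4 + 3)))² = 4439 + 3*(6*(3 - 1))² = 4439 + 3*(6*2)² = 4439 + 3*12² = 4439 + 3*144 = 4439 + 432 = 4871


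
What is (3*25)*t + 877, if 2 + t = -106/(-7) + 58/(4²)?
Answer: 119537/56 ≈ 2134.6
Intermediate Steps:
t = 939/56 (t = -2 + (-106/(-7) + 58/(4²)) = -2 + (-106*(-⅐) + 58/16) = -2 + (106/7 + 58*(1/16)) = -2 + (106/7 + 29/8) = -2 + 1051/56 = 939/56 ≈ 16.768)
(3*25)*t + 877 = (3*25)*(939/56) + 877 = 75*(939/56) + 877 = 70425/56 + 877 = 119537/56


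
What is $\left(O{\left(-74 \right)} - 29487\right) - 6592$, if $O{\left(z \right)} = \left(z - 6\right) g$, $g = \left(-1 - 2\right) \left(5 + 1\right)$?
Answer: $-34639$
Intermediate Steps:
$g = -18$ ($g = \left(-3\right) 6 = -18$)
$O{\left(z \right)} = 108 - 18 z$ ($O{\left(z \right)} = \left(z - 6\right) \left(-18\right) = \left(-6 + z\right) \left(-18\right) = 108 - 18 z$)
$\left(O{\left(-74 \right)} - 29487\right) - 6592 = \left(\left(108 - -1332\right) - 29487\right) - 6592 = \left(\left(108 + 1332\right) - 29487\right) - 6592 = \left(1440 - 29487\right) - 6592 = -28047 - 6592 = -34639$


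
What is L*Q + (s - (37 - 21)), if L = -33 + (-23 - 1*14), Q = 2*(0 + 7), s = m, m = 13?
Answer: -983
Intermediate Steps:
s = 13
Q = 14 (Q = 2*7 = 14)
L = -70 (L = -33 + (-23 - 14) = -33 - 37 = -70)
L*Q + (s - (37 - 21)) = -70*14 + (13 - (37 - 21)) = -980 + (13 - 1*16) = -980 + (13 - 16) = -980 - 3 = -983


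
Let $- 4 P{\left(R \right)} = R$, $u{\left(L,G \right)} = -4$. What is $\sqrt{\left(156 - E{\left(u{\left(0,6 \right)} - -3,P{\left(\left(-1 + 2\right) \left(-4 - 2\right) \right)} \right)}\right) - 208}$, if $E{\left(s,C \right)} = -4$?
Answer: $4 i \sqrt{3} \approx 6.9282 i$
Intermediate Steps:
$P{\left(R \right)} = - \frac{R}{4}$
$\sqrt{\left(156 - E{\left(u{\left(0,6 \right)} - -3,P{\left(\left(-1 + 2\right) \left(-4 - 2\right) \right)} \right)}\right) - 208} = \sqrt{\left(156 - -4\right) - 208} = \sqrt{\left(156 + 4\right) - 208} = \sqrt{160 - 208} = \sqrt{-48} = 4 i \sqrt{3}$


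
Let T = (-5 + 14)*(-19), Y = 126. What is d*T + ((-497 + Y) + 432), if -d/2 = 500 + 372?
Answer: 298285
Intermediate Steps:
T = -171 (T = 9*(-19) = -171)
d = -1744 (d = -2*(500 + 372) = -2*872 = -1744)
d*T + ((-497 + Y) + 432) = -1744*(-171) + ((-497 + 126) + 432) = 298224 + (-371 + 432) = 298224 + 61 = 298285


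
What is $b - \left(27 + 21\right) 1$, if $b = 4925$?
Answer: $4877$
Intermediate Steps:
$b - \left(27 + 21\right) 1 = 4925 - \left(27 + 21\right) 1 = 4925 - 48 \cdot 1 = 4925 - 48 = 4877$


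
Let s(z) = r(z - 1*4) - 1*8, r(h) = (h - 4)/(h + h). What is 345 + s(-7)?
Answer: 7429/22 ≈ 337.68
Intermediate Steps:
r(h) = (-4 + h)/(2*h) (r(h) = (-4 + h)/((2*h)) = (-4 + h)*(1/(2*h)) = (-4 + h)/(2*h))
s(z) = -8 + (-8 + z)/(2*(-4 + z)) (s(z) = (-4 + (z - 1*4))/(2*(z - 1*4)) - 1*8 = (-4 + (z - 4))/(2*(z - 4)) - 8 = (-4 + (-4 + z))/(2*(-4 + z)) - 8 = (-8 + z)/(2*(-4 + z)) - 8 = -8 + (-8 + z)/(2*(-4 + z)))
345 + s(-7) = 345 + (56 - 15*(-7))/(2*(-4 - 7)) = 345 + (½)*(56 + 105)/(-11) = 345 + (½)*(-1/11)*161 = 345 - 161/22 = 7429/22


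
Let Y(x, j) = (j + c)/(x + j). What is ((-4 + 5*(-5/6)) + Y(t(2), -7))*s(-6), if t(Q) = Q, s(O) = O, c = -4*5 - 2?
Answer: 71/5 ≈ 14.200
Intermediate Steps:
c = -22 (c = -20 - 2 = -22)
Y(x, j) = (-22 + j)/(j + x) (Y(x, j) = (j - 22)/(x + j) = (-22 + j)/(j + x))
((-4 + 5*(-5/6)) + Y(t(2), -7))*s(-6) = ((-4 + 5*(-5/6)) + (-22 - 7)/(-7 + 2))*(-6) = ((-4 + 5*(-5*⅙)) - 29/(-5))*(-6) = ((-4 + 5*(-⅚)) - ⅕*(-29))*(-6) = ((-4 - 25/6) + 29/5)*(-6) = (-49/6 + 29/5)*(-6) = -71/30*(-6) = 71/5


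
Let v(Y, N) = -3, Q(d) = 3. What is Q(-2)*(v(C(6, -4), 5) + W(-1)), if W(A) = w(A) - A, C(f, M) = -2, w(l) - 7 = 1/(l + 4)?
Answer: 16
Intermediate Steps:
w(l) = 7 + 1/(4 + l) (w(l) = 7 + 1/(l + 4) = 7 + 1/(4 + l))
W(A) = -A + (29 + 7*A)/(4 + A) (W(A) = (29 + 7*A)/(4 + A) - A = -A + (29 + 7*A)/(4 + A))
Q(-2)*(v(C(6, -4), 5) + W(-1)) = 3*(-3 + (29 - 1*(-1)**2 + 3*(-1))/(4 - 1)) = 3*(-3 + (29 - 1*1 - 3)/3) = 3*(-3 + (29 - 1 - 3)/3) = 3*(-3 + (1/3)*25) = 3*(-3 + 25/3) = 3*(16/3) = 16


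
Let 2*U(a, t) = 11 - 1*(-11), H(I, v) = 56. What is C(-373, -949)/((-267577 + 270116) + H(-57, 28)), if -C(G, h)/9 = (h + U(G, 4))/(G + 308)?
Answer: -2814/56225 ≈ -0.050049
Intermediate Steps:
U(a, t) = 11 (U(a, t) = (11 - 1*(-11))/2 = (11 + 11)/2 = (½)*22 = 11)
C(G, h) = -9*(11 + h)/(308 + G) (C(G, h) = -9*(h + 11)/(G + 308) = -9*(11 + h)/(308 + G))
C(-373, -949)/((-267577 + 270116) + H(-57, 28)) = (9*(-11 - 1*(-949))/(308 - 373))/((-267577 + 270116) + 56) = (9*(-11 + 949)/(-65))/(2539 + 56) = (9*(-1/65)*938)/2595 = -8442/65*1/2595 = -2814/56225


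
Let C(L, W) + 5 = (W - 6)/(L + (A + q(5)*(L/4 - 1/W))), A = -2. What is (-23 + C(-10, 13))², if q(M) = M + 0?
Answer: 334816804/418609 ≈ 799.83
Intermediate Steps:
q(M) = M
C(L, W) = -5 + (-6 + W)/(-2 - 5/W + 9*L/4) (C(L, W) = -5 + (W - 6)/(L + (-2 + 5*(L/4 - 1/W))) = -5 + (-6 + W)/(L + (-2 + 5*(L*(¼) - 1/W))) = -5 + (-6 + W)/(L + (-2 + 5*(L/4 - 1/W))) = -5 + (-6 + W)/(L + (-2 + 5*(-1/W + L/4))) = -5 + (-6 + W)/(L + (-2 + (-5/W + 5*L/4))) = -5 + (-6 + W)/(L + (-2 - 5/W + 5*L/4)) = -5 + (-6 + W)/(-2 - 5/W + 9*L/4))
(-23 + C(-10, 13))² = (-23 + (-100 - 16*13 - 4*13² + 45*(-10)*13)/(20 + 8*13 - 9*(-10)*13))² = (-23 + (-100 - 208 - 4*169 - 5850)/(20 + 104 + 1170))² = (-23 + (-100 - 208 - 676 - 5850)/1294)² = (-23 + (1/1294)*(-6834))² = (-23 - 3417/647)² = (-18298/647)² = 334816804/418609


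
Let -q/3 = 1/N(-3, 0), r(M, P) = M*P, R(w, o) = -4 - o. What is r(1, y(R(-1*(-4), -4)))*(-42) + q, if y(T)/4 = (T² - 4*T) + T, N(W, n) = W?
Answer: 1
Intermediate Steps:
y(T) = -12*T + 4*T² (y(T) = 4*((T² - 4*T) + T) = 4*(T² - 3*T) = -12*T + 4*T²)
q = 1 (q = -3/(-3) = -3*(-⅓) = 1)
r(1, y(R(-1*(-4), -4)))*(-42) + q = (1*(4*(-4 - 1*(-4))*(-3 + (-4 - 1*(-4)))))*(-42) + 1 = (1*(4*(-4 + 4)*(-3 + (-4 + 4))))*(-42) + 1 = (1*(4*0*(-3 + 0)))*(-42) + 1 = (1*(4*0*(-3)))*(-42) + 1 = (1*0)*(-42) + 1 = 0*(-42) + 1 = 0 + 1 = 1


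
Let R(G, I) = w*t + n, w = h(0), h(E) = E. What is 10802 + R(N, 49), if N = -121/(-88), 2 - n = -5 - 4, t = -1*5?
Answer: 10813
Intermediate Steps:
w = 0
t = -5
n = 11 (n = 2 - (-5 - 4) = 2 - 1*(-9) = 2 + 9 = 11)
N = 11/8 (N = -121*(-1/88) = 11/8 ≈ 1.3750)
R(G, I) = 11 (R(G, I) = 0*(-5) + 11 = 0 + 11 = 11)
10802 + R(N, 49) = 10802 + 11 = 10813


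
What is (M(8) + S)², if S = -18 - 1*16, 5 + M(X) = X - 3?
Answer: 1156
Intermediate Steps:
M(X) = -8 + X (M(X) = -5 + (X - 3) = -5 + (-3 + X) = -8 + X)
S = -34 (S = -18 - 16 = -34)
(M(8) + S)² = ((-8 + 8) - 34)² = (0 - 34)² = (-34)² = 1156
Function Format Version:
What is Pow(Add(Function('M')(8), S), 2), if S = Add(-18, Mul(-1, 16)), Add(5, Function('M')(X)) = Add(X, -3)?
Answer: 1156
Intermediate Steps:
Function('M')(X) = Add(-8, X) (Function('M')(X) = Add(-5, Add(X, -3)) = Add(-5, Add(-3, X)) = Add(-8, X))
S = -34 (S = Add(-18, -16) = -34)
Pow(Add(Function('M')(8), S), 2) = Pow(Add(Add(-8, 8), -34), 2) = Pow(Add(0, -34), 2) = Pow(-34, 2) = 1156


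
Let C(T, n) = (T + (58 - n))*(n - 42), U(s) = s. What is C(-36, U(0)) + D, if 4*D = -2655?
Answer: -6351/4 ≈ -1587.8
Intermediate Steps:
C(T, n) = (-42 + n)*(58 + T - n) (C(T, n) = (58 + T - n)*(-42 + n) = (-42 + n)*(58 + T - n))
D = -2655/4 (D = (1/4)*(-2655) = -2655/4 ≈ -663.75)
C(-36, U(0)) + D = (-2436 - 1*0**2 - 42*(-36) + 100*0 - 36*0) - 2655/4 = (-2436 - 1*0 + 1512 + 0 + 0) - 2655/4 = (-2436 + 0 + 1512 + 0 + 0) - 2655/4 = -924 - 2655/4 = -6351/4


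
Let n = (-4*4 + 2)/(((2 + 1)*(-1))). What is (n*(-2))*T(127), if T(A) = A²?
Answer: -451612/3 ≈ -1.5054e+5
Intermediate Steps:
n = 14/3 (n = (-16 + 2)/((3*(-1))) = -14/(-3) = -14*(-⅓) = 14/3 ≈ 4.6667)
(n*(-2))*T(127) = ((14/3)*(-2))*127² = -28/3*16129 = -451612/3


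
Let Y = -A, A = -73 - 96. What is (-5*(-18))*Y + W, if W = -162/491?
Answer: 7467948/491 ≈ 15210.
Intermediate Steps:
A = -169
W = -162/491 (W = -162*1/491 = -162/491 ≈ -0.32994)
Y = 169 (Y = -1*(-169) = 169)
(-5*(-18))*Y + W = -5*(-18)*169 - 162/491 = 90*169 - 162/491 = 15210 - 162/491 = 7467948/491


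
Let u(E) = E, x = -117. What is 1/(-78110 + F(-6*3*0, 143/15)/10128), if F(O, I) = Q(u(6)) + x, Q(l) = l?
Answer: -3376/263699397 ≈ -1.2802e-5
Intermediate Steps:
F(O, I) = -111 (F(O, I) = 6 - 117 = -111)
1/(-78110 + F(-6*3*0, 143/15)/10128) = 1/(-78110 - 111/10128) = 1/(-78110 - 111*1/10128) = 1/(-78110 - 37/3376) = 1/(-263699397/3376) = -3376/263699397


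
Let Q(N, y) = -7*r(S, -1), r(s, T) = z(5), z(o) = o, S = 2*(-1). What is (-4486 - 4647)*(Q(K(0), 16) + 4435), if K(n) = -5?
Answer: -40185200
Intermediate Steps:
S = -2
r(s, T) = 5
Q(N, y) = -35 (Q(N, y) = -7*5 = -35)
(-4486 - 4647)*(Q(K(0), 16) + 4435) = (-4486 - 4647)*(-35 + 4435) = -9133*4400 = -40185200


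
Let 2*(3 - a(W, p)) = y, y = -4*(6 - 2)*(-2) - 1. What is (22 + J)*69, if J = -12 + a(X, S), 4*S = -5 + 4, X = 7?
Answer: -345/2 ≈ -172.50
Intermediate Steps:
S = -¼ (S = (-5 + 4)/4 = (¼)*(-1) = -¼ ≈ -0.25000)
y = 31 (y = -16*(-2) - 1 = -4*(-8) - 1 = 32 - 1 = 31)
a(W, p) = -25/2 (a(W, p) = 3 - ½*31 = 3 - 31/2 = -25/2)
J = -49/2 (J = -12 - 25/2 = -49/2 ≈ -24.500)
(22 + J)*69 = (22 - 49/2)*69 = -5/2*69 = -345/2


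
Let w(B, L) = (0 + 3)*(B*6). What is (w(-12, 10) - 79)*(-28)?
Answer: 8260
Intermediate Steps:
w(B, L) = 18*B (w(B, L) = 3*(6*B) = 18*B)
(w(-12, 10) - 79)*(-28) = (18*(-12) - 79)*(-28) = (-216 - 79)*(-28) = -295*(-28) = 8260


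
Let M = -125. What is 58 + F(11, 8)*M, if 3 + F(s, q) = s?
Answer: -942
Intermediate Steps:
F(s, q) = -3 + s
58 + F(11, 8)*M = 58 + (-3 + 11)*(-125) = 58 + 8*(-125) = 58 - 1000 = -942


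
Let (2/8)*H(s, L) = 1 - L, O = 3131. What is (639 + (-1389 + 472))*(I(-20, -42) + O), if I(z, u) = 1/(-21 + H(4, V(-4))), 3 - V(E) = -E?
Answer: -11315156/13 ≈ -8.7040e+5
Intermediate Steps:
V(E) = 3 + E (V(E) = 3 - (-1)*E = 3 + E)
H(s, L) = 4 - 4*L (H(s, L) = 4*(1 - L) = 4 - 4*L)
I(z, u) = -1/13 (I(z, u) = 1/(-21 + (4 - 4*(3 - 4))) = 1/(-21 + (4 - 4*(-1))) = 1/(-21 + (4 + 4)) = 1/(-21 + 8) = 1/(-13) = -1/13)
(639 + (-1389 + 472))*(I(-20, -42) + O) = (639 + (-1389 + 472))*(-1/13 + 3131) = (639 - 917)*(40702/13) = -278*40702/13 = -11315156/13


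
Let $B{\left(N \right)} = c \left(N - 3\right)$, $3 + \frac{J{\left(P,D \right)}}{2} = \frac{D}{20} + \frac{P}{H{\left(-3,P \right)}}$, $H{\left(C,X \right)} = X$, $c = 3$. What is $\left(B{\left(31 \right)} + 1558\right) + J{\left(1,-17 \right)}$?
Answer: $\frac{16363}{10} \approx 1636.3$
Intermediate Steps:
$J{\left(P,D \right)} = -4 + \frac{D}{10}$ ($J{\left(P,D \right)} = -6 + 2 \left(\frac{D}{20} + \frac{P}{P}\right) = -6 + 2 \left(D \frac{1}{20} + 1\right) = -6 + 2 \left(\frac{D}{20} + 1\right) = -6 + 2 \left(1 + \frac{D}{20}\right) = -6 + \left(2 + \frac{D}{10}\right) = -4 + \frac{D}{10}$)
$B{\left(N \right)} = -9 + 3 N$ ($B{\left(N \right)} = 3 \left(N - 3\right) = 3 \left(-3 + N\right) = -9 + 3 N$)
$\left(B{\left(31 \right)} + 1558\right) + J{\left(1,-17 \right)} = \left(\left(-9 + 3 \cdot 31\right) + 1558\right) + \left(-4 + \frac{1}{10} \left(-17\right)\right) = \left(\left(-9 + 93\right) + 1558\right) - \frac{57}{10} = \left(84 + 1558\right) - \frac{57}{10} = 1642 - \frac{57}{10} = \frac{16363}{10}$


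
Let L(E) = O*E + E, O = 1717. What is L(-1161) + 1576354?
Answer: -418244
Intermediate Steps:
L(E) = 1718*E (L(E) = 1717*E + E = 1718*E)
L(-1161) + 1576354 = 1718*(-1161) + 1576354 = -1994598 + 1576354 = -418244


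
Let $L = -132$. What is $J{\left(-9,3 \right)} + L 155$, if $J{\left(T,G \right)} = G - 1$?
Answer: $-20458$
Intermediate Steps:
$J{\left(T,G \right)} = -1 + G$
$J{\left(-9,3 \right)} + L 155 = \left(-1 + 3\right) - 20460 = 2 - 20460 = -20458$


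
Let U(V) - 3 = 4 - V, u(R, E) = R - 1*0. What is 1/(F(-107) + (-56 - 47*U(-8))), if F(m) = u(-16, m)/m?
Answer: -107/81411 ≈ -0.0013143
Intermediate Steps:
u(R, E) = R (u(R, E) = R + 0 = R)
U(V) = 7 - V (U(V) = 3 + (4 - V) = 7 - V)
F(m) = -16/m
1/(F(-107) + (-56 - 47*U(-8))) = 1/(-16/(-107) + (-56 - 47*(7 - 1*(-8)))) = 1/(-16*(-1/107) + (-56 - 47*(7 + 8))) = 1/(16/107 + (-56 - 47*15)) = 1/(16/107 + (-56 - 705)) = 1/(16/107 - 761) = 1/(-81411/107) = -107/81411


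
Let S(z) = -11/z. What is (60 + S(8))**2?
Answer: 219961/64 ≈ 3436.9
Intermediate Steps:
(60 + S(8))**2 = (60 - 11/8)**2 = (469/8)**2 = 219961/64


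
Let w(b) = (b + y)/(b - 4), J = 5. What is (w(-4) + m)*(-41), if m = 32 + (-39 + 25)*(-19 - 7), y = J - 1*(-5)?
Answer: -64821/4 ≈ -16205.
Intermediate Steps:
y = 10 (y = 5 - 1*(-5) = 5 + 5 = 10)
w(b) = (10 + b)/(-4 + b) (w(b) = (b + 10)/(b - 4) = (10 + b)/(-4 + b))
m = 396 (m = 32 - 14*(-26) = 32 + 364 = 396)
(w(-4) + m)*(-41) = ((10 - 4)/(-4 - 4) + 396)*(-41) = (6/(-8) + 396)*(-41) = (-⅛*6 + 396)*(-41) = (-¾ + 396)*(-41) = (1581/4)*(-41) = -64821/4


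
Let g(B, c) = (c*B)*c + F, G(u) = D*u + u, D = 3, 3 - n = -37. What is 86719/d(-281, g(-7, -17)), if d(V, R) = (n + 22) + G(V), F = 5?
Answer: -86719/1062 ≈ -81.656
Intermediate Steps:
n = 40 (n = 3 - 1*(-37) = 3 + 37 = 40)
G(u) = 4*u (G(u) = 3*u + u = 4*u)
g(B, c) = 5 + B*c² (g(B, c) = (c*B)*c + 5 = (B*c)*c + 5 = B*c² + 5 = 5 + B*c²)
d(V, R) = 62 + 4*V (d(V, R) = (40 + 22) + 4*V = 62 + 4*V)
86719/d(-281, g(-7, -17)) = 86719/(62 + 4*(-281)) = 86719/(62 - 1124) = 86719/(-1062) = 86719*(-1/1062) = -86719/1062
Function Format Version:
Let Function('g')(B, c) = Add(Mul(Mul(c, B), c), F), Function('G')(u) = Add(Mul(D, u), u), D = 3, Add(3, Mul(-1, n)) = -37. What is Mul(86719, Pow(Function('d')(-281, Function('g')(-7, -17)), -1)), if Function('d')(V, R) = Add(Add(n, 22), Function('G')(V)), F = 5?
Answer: Rational(-86719, 1062) ≈ -81.656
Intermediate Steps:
n = 40 (n = Add(3, Mul(-1, -37)) = Add(3, 37) = 40)
Function('G')(u) = Mul(4, u) (Function('G')(u) = Add(Mul(3, u), u) = Mul(4, u))
Function('g')(B, c) = Add(5, Mul(B, Pow(c, 2))) (Function('g')(B, c) = Add(Mul(Mul(c, B), c), 5) = Add(Mul(Mul(B, c), c), 5) = Add(Mul(B, Pow(c, 2)), 5) = Add(5, Mul(B, Pow(c, 2))))
Function('d')(V, R) = Add(62, Mul(4, V)) (Function('d')(V, R) = Add(Add(40, 22), Mul(4, V)) = Add(62, Mul(4, V)))
Mul(86719, Pow(Function('d')(-281, Function('g')(-7, -17)), -1)) = Mul(86719, Pow(Add(62, Mul(4, -281)), -1)) = Mul(86719, Pow(Add(62, -1124), -1)) = Mul(86719, Pow(-1062, -1)) = Mul(86719, Rational(-1, 1062)) = Rational(-86719, 1062)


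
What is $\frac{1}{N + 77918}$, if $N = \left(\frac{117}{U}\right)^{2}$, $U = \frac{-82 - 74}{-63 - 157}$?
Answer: $\frac{1}{105143} \approx 9.5109 \cdot 10^{-6}$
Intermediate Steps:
$U = \frac{39}{55}$ ($U = - \frac{156}{-220} = \left(-156\right) \left(- \frac{1}{220}\right) = \frac{39}{55} \approx 0.70909$)
$N = 27225$ ($N = \left(\frac{117}{\frac{39}{55}}\right)^{2} = \left(117 \cdot \frac{55}{39}\right)^{2} = 165^{2} = 27225$)
$\frac{1}{N + 77918} = \frac{1}{27225 + 77918} = \frac{1}{105143}$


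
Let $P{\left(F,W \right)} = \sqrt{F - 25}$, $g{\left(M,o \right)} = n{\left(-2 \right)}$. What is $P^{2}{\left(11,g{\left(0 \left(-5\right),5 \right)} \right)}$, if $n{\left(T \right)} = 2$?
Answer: $-14$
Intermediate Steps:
$g{\left(M,o \right)} = 2$
$P{\left(F,W \right)} = \sqrt{-25 + F}$
$P^{2}{\left(11,g{\left(0 \left(-5\right),5 \right)} \right)} = \left(\sqrt{-25 + 11}\right)^{2} = \left(\sqrt{-14}\right)^{2} = \left(i \sqrt{14}\right)^{2} = -14$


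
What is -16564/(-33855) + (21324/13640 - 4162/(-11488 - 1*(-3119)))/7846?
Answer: 742171949222741/1516104247435140 ≈ 0.48953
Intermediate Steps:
-16564/(-33855) + (21324/13640 - 4162/(-11488 - 1*(-3119)))/7846 = -16564*(-1/33855) + (21324*(1/13640) - 4162/(-11488 + 3119))*(1/7846) = 16564/33855 + (5331/3410 - 4162/(-8369))*(1/7846) = 16564/33855 + (5331/3410 - 4162*(-1/8369))*(1/7846) = 16564/33855 + (5331/3410 + 4162/8369)*(1/7846) = 16564/33855 + (58807559/28538290)*(1/7846) = 16564/33855 + 58807559/223911423340 = 742171949222741/1516104247435140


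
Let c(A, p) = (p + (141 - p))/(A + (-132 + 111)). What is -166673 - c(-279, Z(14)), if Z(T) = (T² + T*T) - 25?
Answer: -16667253/100 ≈ -1.6667e+5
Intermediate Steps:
Z(T) = -25 + 2*T² (Z(T) = (T² + T²) - 25 = 2*T² - 25 = -25 + 2*T²)
c(A, p) = 141/(-21 + A) (c(A, p) = 141/(A - 21) = 141/(-21 + A))
-166673 - c(-279, Z(14)) = -166673 - 141/(-21 - 279) = -166673 - 141/(-300) = -166673 - 141*(-1)/300 = -166673 - 1*(-47/100) = -166673 + 47/100 = -16667253/100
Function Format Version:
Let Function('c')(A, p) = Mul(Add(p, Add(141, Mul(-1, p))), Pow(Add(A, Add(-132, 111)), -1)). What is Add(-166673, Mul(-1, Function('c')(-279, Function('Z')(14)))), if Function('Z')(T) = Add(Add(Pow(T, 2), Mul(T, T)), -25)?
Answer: Rational(-16667253, 100) ≈ -1.6667e+5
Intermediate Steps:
Function('Z')(T) = Add(-25, Mul(2, Pow(T, 2))) (Function('Z')(T) = Add(Add(Pow(T, 2), Pow(T, 2)), -25) = Add(Mul(2, Pow(T, 2)), -25) = Add(-25, Mul(2, Pow(T, 2))))
Function('c')(A, p) = Mul(141, Pow(Add(-21, A), -1)) (Function('c')(A, p) = Mul(141, Pow(Add(A, -21), -1)) = Mul(141, Pow(Add(-21, A), -1)))
Add(-166673, Mul(-1, Function('c')(-279, Function('Z')(14)))) = Add(-166673, Mul(-1, Mul(141, Pow(Add(-21, -279), -1)))) = Add(-166673, Mul(-1, Mul(141, Pow(-300, -1)))) = Add(-166673, Mul(-1, Mul(141, Rational(-1, 300)))) = Add(-166673, Mul(-1, Rational(-47, 100))) = Add(-166673, Rational(47, 100)) = Rational(-16667253, 100)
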